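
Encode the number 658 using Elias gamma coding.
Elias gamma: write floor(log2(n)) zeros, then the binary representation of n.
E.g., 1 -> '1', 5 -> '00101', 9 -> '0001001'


num_bits = floor(log2(658)) + 1 = 10
leading_zeros = num_bits - 1 = 9
binary(658) = 1010010010

Elias gamma(658) = '000000000' + '1010010010' = 0000000001010010010 (19 bits)


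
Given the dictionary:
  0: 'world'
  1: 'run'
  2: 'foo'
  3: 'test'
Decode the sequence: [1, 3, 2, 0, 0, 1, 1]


Look up each index in the dictionary:
  1 -> 'run'
  3 -> 'test'
  2 -> 'foo'
  0 -> 'world'
  0 -> 'world'
  1 -> 'run'
  1 -> 'run'

Decoded: "run test foo world world run run"


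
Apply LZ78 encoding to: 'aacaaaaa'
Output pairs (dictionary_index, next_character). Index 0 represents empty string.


LZ78 encoding steps:
Dictionary: {0: ''}
Step 1: w='' (idx 0), next='a' -> output (0, 'a'), add 'a' as idx 1
Step 2: w='a' (idx 1), next='c' -> output (1, 'c'), add 'ac' as idx 2
Step 3: w='a' (idx 1), next='a' -> output (1, 'a'), add 'aa' as idx 3
Step 4: w='aa' (idx 3), next='a' -> output (3, 'a'), add 'aaa' as idx 4


Encoded: [(0, 'a'), (1, 'c'), (1, 'a'), (3, 'a')]


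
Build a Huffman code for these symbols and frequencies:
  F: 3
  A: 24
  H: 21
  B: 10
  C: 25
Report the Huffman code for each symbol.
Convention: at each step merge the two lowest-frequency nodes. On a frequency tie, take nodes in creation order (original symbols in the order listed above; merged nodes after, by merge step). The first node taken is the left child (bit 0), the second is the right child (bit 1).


Huffman tree construction:
Step 1: Merge F(3) + B(10) = 13
Step 2: Merge (F+B)(13) + H(21) = 34
Step 3: Merge A(24) + C(25) = 49
Step 4: Merge ((F+B)+H)(34) + (A+C)(49) = 83
Read each symbol's code off the tree from the root (left child = 0, right child = 1).

Codes:
  F: 000 (length 3)
  A: 10 (length 2)
  H: 01 (length 2)
  B: 001 (length 3)
  C: 11 (length 2)
Average code length: 179/83 = 2.1566 bits/symbol


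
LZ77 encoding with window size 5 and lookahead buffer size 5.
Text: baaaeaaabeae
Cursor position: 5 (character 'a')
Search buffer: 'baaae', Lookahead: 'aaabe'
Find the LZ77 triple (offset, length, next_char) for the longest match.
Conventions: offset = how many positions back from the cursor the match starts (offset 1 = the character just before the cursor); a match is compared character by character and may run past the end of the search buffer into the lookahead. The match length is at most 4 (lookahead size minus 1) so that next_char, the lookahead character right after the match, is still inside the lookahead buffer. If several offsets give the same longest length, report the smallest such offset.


Try each offset into the search buffer:
  offset=1 (pos 4, char 'e'): match length 0
  offset=2 (pos 3, char 'a'): match length 1
  offset=3 (pos 2, char 'a'): match length 2
  offset=4 (pos 1, char 'a'): match length 3
  offset=5 (pos 0, char 'b'): match length 0
Longest match has length 3 at offset 4.
next_char = character at position 5 + 3 = 8 -> 'b'

Best match: offset=4, length=3 (matching 'aaa' starting at position 1)
LZ77 triple: (4, 3, 'b')


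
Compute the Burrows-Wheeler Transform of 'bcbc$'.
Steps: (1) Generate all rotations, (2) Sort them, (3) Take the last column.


Rotations (sorted):
  0: $bcbc -> last char: c
  1: bc$bc -> last char: c
  2: bcbc$ -> last char: $
  3: c$bcb -> last char: b
  4: cbc$b -> last char: b


BWT = cc$bb


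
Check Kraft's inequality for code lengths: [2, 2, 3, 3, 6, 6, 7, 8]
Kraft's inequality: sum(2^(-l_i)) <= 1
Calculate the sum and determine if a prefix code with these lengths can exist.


Sum = 2^(-2) + 2^(-2) + 2^(-3) + 2^(-3) + 2^(-6) + 2^(-6) + 2^(-7) + 2^(-8)
    = 0.25 + 0.25 + 0.125 + 0.125 + 0.015625 + 0.015625 + 0.0078125 + 0.00390625
    = 203/256 = 0.79296875
Since 0.79296875 <= 1, Kraft's inequality IS satisfied.
A prefix code with these lengths CAN exist.

Kraft sum = 0.79296875. Satisfied.


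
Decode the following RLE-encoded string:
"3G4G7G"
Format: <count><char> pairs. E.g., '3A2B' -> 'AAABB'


Expanding each <count><char> pair:
  3G -> 'GGG'
  4G -> 'GGGG'
  7G -> 'GGGGGGG'

Decoded = GGGGGGGGGGGGGG


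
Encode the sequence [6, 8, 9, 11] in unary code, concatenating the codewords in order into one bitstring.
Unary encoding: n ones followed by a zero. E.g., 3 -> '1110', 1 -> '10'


Encode each number as n ones followed by a terminating 0:
  6 -> 1111110 (7 bits)
  8 -> 111111110 (9 bits)
  9 -> 1111111110 (10 bits)
  11 -> 111111111110 (12 bits)
Total length = 7 + 9 + 10 + 12 = 38 bits.

Unary([6, 8, 9, 11]) = 11111101111111101111111110111111111110 (38 bits)


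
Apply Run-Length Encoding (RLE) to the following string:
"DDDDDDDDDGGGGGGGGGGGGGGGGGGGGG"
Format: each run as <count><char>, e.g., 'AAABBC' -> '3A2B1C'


Scanning runs left to right:
  i=0: run of 'D' x 9 -> '9D'
  i=9: run of 'G' x 21 -> '21G'

RLE = 9D21G


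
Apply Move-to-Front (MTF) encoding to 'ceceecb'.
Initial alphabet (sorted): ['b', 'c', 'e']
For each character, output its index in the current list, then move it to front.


MTF encoding:
'c': index 1 in ['b', 'c', 'e'] -> ['c', 'b', 'e']
'e': index 2 in ['c', 'b', 'e'] -> ['e', 'c', 'b']
'c': index 1 in ['e', 'c', 'b'] -> ['c', 'e', 'b']
'e': index 1 in ['c', 'e', 'b'] -> ['e', 'c', 'b']
'e': index 0 in ['e', 'c', 'b'] -> ['e', 'c', 'b']
'c': index 1 in ['e', 'c', 'b'] -> ['c', 'e', 'b']
'b': index 2 in ['c', 'e', 'b'] -> ['b', 'c', 'e']


Output: [1, 2, 1, 1, 0, 1, 2]


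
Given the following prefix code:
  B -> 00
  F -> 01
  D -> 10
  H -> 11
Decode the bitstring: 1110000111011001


Decoding step by step:
Bits 11 -> H
Bits 10 -> D
Bits 00 -> B
Bits 01 -> F
Bits 11 -> H
Bits 01 -> F
Bits 10 -> D
Bits 01 -> F


Decoded message: HDBFHFDF


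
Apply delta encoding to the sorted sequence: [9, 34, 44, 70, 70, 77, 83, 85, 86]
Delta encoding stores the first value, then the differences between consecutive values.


First value: 9
Deltas:
  34 - 9 = 25
  44 - 34 = 10
  70 - 44 = 26
  70 - 70 = 0
  77 - 70 = 7
  83 - 77 = 6
  85 - 83 = 2
  86 - 85 = 1


Delta encoded: [9, 25, 10, 26, 0, 7, 6, 2, 1]


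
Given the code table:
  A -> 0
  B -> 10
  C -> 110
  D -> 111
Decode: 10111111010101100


Decoding:
10 -> B
111 -> D
111 -> D
0 -> A
10 -> B
10 -> B
110 -> C
0 -> A


Result: BDDABBCA


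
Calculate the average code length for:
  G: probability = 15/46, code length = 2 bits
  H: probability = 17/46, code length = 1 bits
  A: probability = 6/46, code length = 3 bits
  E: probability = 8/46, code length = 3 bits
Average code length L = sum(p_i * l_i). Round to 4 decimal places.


Weighted contributions p_i * l_i:
  G: (15/46) * 2 = 30/46
  H: (17/46) * 1 = 17/46
  A: (6/46) * 3 = 18/46
  E: (8/46) * 3 = 24/46
Sum = (30 + 17 + 18 + 24)/46 = 89/46

L = 89/46 = 1.9348 bits/symbol


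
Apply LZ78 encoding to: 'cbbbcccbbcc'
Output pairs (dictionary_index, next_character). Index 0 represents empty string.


LZ78 encoding steps:
Dictionary: {0: ''}
Step 1: w='' (idx 0), next='c' -> output (0, 'c'), add 'c' as idx 1
Step 2: w='' (idx 0), next='b' -> output (0, 'b'), add 'b' as idx 2
Step 3: w='b' (idx 2), next='b' -> output (2, 'b'), add 'bb' as idx 3
Step 4: w='c' (idx 1), next='c' -> output (1, 'c'), add 'cc' as idx 4
Step 5: w='c' (idx 1), next='b' -> output (1, 'b'), add 'cb' as idx 5
Step 6: w='b' (idx 2), next='c' -> output (2, 'c'), add 'bc' as idx 6
Step 7: w='c' (idx 1), end of input -> output (1, '')


Encoded: [(0, 'c'), (0, 'b'), (2, 'b'), (1, 'c'), (1, 'b'), (2, 'c'), (1, '')]


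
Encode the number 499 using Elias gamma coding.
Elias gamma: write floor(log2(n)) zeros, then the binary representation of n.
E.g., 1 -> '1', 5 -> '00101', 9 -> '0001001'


num_bits = floor(log2(499)) + 1 = 9
leading_zeros = num_bits - 1 = 8
binary(499) = 111110011

Elias gamma(499) = '00000000' + '111110011' = 00000000111110011 (17 bits)


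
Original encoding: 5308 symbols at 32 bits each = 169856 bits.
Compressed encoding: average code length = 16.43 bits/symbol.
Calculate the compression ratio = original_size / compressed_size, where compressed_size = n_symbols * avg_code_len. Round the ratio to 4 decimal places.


original_size = n_symbols * orig_bits = 5308 * 32 = 169856 bits
compressed_size = n_symbols * avg_code_len = 5308 * 16.43 = 87210.44 bits
ratio = original_size / compressed_size = 169856 / 87210.44 = 1.9477

Compression ratio = 1.9477


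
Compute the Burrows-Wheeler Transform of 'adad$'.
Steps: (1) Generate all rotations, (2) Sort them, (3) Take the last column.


Rotations (sorted):
  0: $adad -> last char: d
  1: ad$ad -> last char: d
  2: adad$ -> last char: $
  3: d$ada -> last char: a
  4: dad$a -> last char: a


BWT = dd$aa


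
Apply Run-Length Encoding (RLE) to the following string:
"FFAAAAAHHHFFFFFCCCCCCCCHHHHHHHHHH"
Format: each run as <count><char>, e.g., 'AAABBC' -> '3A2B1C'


Scanning runs left to right:
  i=0: run of 'F' x 2 -> '2F'
  i=2: run of 'A' x 5 -> '5A'
  i=7: run of 'H' x 3 -> '3H'
  i=10: run of 'F' x 5 -> '5F'
  i=15: run of 'C' x 8 -> '8C'
  i=23: run of 'H' x 10 -> '10H'

RLE = 2F5A3H5F8C10H


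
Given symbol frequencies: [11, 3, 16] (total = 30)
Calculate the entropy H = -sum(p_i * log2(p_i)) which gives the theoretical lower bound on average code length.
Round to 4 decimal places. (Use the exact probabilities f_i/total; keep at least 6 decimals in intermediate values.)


Per-symbol terms -p_i * log2(p_i) with p_i = f_i/30:
  p = 11/30 = 0.366667: log2(p) = -1.447459, -p*log2(p) = 0.530735
  p = 3/30 = 0.100000: log2(p) = -3.321928, -p*log2(p) = 0.332193
  p = 16/30 = 0.533333: log2(p) = -0.906891, -p*log2(p) = 0.483675
H = 0.530735 + 0.332193 + 0.483675 = 1.346603

H = 1.3466 bits/symbol


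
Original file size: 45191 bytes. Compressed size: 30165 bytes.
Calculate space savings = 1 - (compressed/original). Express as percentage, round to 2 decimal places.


ratio = compressed/original = 30165/45191 = 0.6675
savings = 1 - ratio = 1 - 0.6675 = 0.3325
as a percentage: 0.3325 * 100 = 33.25%

Space savings = 1 - 30165/45191 = 33.25%


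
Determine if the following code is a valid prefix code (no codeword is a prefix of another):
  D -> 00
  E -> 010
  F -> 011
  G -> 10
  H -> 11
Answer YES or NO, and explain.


Checking each pair (does one codeword prefix another?):
  D='00' vs E='010': no prefix
  D='00' vs F='011': no prefix
  D='00' vs G='10': no prefix
  D='00' vs H='11': no prefix
  E='010' vs D='00': no prefix
  E='010' vs F='011': no prefix
  E='010' vs G='10': no prefix
  E='010' vs H='11': no prefix
  F='011' vs D='00': no prefix
  F='011' vs E='010': no prefix
  F='011' vs G='10': no prefix
  F='011' vs H='11': no prefix
  G='10' vs D='00': no prefix
  G='10' vs E='010': no prefix
  G='10' vs F='011': no prefix
  G='10' vs H='11': no prefix
  H='11' vs D='00': no prefix
  H='11' vs E='010': no prefix
  H='11' vs F='011': no prefix
  H='11' vs G='10': no prefix
No violation found over all pairs.

YES -- this is a valid prefix code. No codeword is a prefix of any other codeword.


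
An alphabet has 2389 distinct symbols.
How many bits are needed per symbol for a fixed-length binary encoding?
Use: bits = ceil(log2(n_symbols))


log2(2389) = 11.2222
Bracket: 2^11 = 2048 < 2389 <= 2^12 = 4096
So ceil(log2(2389)) = 12

bits = ceil(log2(2389)) = ceil(11.2222) = 12 bits


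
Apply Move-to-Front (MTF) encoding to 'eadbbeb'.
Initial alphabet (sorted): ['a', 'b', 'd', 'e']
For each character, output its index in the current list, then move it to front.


MTF encoding:
'e': index 3 in ['a', 'b', 'd', 'e'] -> ['e', 'a', 'b', 'd']
'a': index 1 in ['e', 'a', 'b', 'd'] -> ['a', 'e', 'b', 'd']
'd': index 3 in ['a', 'e', 'b', 'd'] -> ['d', 'a', 'e', 'b']
'b': index 3 in ['d', 'a', 'e', 'b'] -> ['b', 'd', 'a', 'e']
'b': index 0 in ['b', 'd', 'a', 'e'] -> ['b', 'd', 'a', 'e']
'e': index 3 in ['b', 'd', 'a', 'e'] -> ['e', 'b', 'd', 'a']
'b': index 1 in ['e', 'b', 'd', 'a'] -> ['b', 'e', 'd', 'a']


Output: [3, 1, 3, 3, 0, 3, 1]


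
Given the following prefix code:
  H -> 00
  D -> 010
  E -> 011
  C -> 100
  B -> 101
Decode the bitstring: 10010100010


Decoding step by step:
Bits 100 -> C
Bits 101 -> B
Bits 00 -> H
Bits 010 -> D


Decoded message: CBHD


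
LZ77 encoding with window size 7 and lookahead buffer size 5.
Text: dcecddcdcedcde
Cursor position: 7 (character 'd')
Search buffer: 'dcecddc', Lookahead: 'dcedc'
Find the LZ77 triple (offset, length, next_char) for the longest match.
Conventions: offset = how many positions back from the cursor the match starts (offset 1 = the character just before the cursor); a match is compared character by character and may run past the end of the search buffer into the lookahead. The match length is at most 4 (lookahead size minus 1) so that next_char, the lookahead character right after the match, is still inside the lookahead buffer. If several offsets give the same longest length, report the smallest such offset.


Try each offset into the search buffer:
  offset=1 (pos 6, char 'c'): match length 0
  offset=2 (pos 5, char 'd'): match length 2
  offset=3 (pos 4, char 'd'): match length 1
  offset=4 (pos 3, char 'c'): match length 0
  offset=5 (pos 2, char 'e'): match length 0
  offset=6 (pos 1, char 'c'): match length 0
  offset=7 (pos 0, char 'd'): match length 3
Longest match has length 3 at offset 7.
next_char = character at position 7 + 3 = 10 -> 'd'

Best match: offset=7, length=3 (matching 'dce' starting at position 0)
LZ77 triple: (7, 3, 'd')


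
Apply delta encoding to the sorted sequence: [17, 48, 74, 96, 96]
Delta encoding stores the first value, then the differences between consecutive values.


First value: 17
Deltas:
  48 - 17 = 31
  74 - 48 = 26
  96 - 74 = 22
  96 - 96 = 0


Delta encoded: [17, 31, 26, 22, 0]


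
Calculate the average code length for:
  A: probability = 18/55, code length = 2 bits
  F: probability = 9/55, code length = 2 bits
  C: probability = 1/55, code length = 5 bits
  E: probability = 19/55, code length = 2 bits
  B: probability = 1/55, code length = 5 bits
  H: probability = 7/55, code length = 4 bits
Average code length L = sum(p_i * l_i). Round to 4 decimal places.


Weighted contributions p_i * l_i:
  A: (18/55) * 2 = 36/55
  F: (9/55) * 2 = 18/55
  C: (1/55) * 5 = 5/55
  E: (19/55) * 2 = 38/55
  B: (1/55) * 5 = 5/55
  H: (7/55) * 4 = 28/55
Sum = (36 + 18 + 5 + 38 + 5 + 28)/55 = 130/55

L = 130/55 = 2.3636 bits/symbol


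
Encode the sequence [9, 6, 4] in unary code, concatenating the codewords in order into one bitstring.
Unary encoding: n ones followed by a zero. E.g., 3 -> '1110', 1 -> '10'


Encode each number as n ones followed by a terminating 0:
  9 -> 1111111110 (10 bits)
  6 -> 1111110 (7 bits)
  4 -> 11110 (5 bits)
Total length = 10 + 7 + 5 = 22 bits.

Unary([9, 6, 4]) = 1111111110111111011110 (22 bits)


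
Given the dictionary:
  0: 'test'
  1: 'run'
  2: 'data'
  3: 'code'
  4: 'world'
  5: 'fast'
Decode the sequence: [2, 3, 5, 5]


Look up each index in the dictionary:
  2 -> 'data'
  3 -> 'code'
  5 -> 'fast'
  5 -> 'fast'

Decoded: "data code fast fast"


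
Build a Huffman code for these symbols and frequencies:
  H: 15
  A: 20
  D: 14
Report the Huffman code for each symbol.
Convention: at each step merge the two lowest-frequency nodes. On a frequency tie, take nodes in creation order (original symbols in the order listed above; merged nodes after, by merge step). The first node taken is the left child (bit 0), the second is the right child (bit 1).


Huffman tree construction:
Step 1: Merge D(14) + H(15) = 29
Step 2: Merge A(20) + (D+H)(29) = 49
Read each symbol's code off the tree from the root (left child = 0, right child = 1).

Codes:
  H: 11 (length 2)
  A: 0 (length 1)
  D: 10 (length 2)
Average code length: 78/49 = 1.5918 bits/symbol


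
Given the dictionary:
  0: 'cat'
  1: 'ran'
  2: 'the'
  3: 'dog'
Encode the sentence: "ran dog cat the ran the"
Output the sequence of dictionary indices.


Look up each word in the dictionary:
  'ran' -> 1
  'dog' -> 3
  'cat' -> 0
  'the' -> 2
  'ran' -> 1
  'the' -> 2

Encoded: [1, 3, 0, 2, 1, 2]


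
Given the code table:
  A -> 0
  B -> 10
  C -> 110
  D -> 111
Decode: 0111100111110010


Decoding:
0 -> A
111 -> D
10 -> B
0 -> A
111 -> D
110 -> C
0 -> A
10 -> B


Result: ADBADCAB


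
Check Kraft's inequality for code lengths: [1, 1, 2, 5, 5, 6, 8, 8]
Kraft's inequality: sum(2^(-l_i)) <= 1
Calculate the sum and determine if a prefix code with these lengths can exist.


Sum = 2^(-1) + 2^(-1) + 2^(-2) + 2^(-5) + 2^(-5) + 2^(-6) + 2^(-8) + 2^(-8)
    = 0.5 + 0.5 + 0.25 + 0.03125 + 0.03125 + 0.015625 + 0.00390625 + 0.00390625
    = 342/256 = 1.3359375
Since 1.3359375 > 1, Kraft's inequality is NOT satisfied.
A prefix code with these lengths CANNOT exist.

Kraft sum = 1.3359375. Not satisfied.


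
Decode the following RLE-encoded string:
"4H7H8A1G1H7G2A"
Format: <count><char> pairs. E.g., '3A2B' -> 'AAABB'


Expanding each <count><char> pair:
  4H -> 'HHHH'
  7H -> 'HHHHHHH'
  8A -> 'AAAAAAAA'
  1G -> 'G'
  1H -> 'H'
  7G -> 'GGGGGGG'
  2A -> 'AA'

Decoded = HHHHHHHHHHHAAAAAAAAGHGGGGGGGAA


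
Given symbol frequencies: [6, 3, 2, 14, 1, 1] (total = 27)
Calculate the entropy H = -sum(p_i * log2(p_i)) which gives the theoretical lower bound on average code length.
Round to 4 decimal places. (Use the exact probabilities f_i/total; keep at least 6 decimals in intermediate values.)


Per-symbol terms -p_i * log2(p_i) with p_i = f_i/27:
  p = 6/27 = 0.222222: log2(p) = -2.169925, -p*log2(p) = 0.482206
  p = 3/27 = 0.111111: log2(p) = -3.169925, -p*log2(p) = 0.352214
  p = 2/27 = 0.074074: log2(p) = -3.754888, -p*log2(p) = 0.278140
  p = 14/27 = 0.518519: log2(p) = -0.947533, -p*log2(p) = 0.491313
  p = 1/27 = 0.037037: log2(p) = -4.754888, -p*log2(p) = 0.176107
  p = 1/27 = 0.037037: log2(p) = -4.754888, -p*log2(p) = 0.176107
H = 0.482206 + 0.352214 + 0.278140 + 0.491313 + 0.176107 + 0.176107 = 1.956087

H = 1.9561 bits/symbol


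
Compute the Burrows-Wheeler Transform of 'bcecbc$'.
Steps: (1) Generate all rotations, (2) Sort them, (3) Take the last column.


Rotations (sorted):
  0: $bcecbc -> last char: c
  1: bc$bcec -> last char: c
  2: bcecbc$ -> last char: $
  3: c$bcecb -> last char: b
  4: cbc$bce -> last char: e
  5: cecbc$b -> last char: b
  6: ecbc$bc -> last char: c


BWT = cc$bebc


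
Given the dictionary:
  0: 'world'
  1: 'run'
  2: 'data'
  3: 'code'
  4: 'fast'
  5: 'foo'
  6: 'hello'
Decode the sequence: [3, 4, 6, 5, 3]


Look up each index in the dictionary:
  3 -> 'code'
  4 -> 'fast'
  6 -> 'hello'
  5 -> 'foo'
  3 -> 'code'

Decoded: "code fast hello foo code"


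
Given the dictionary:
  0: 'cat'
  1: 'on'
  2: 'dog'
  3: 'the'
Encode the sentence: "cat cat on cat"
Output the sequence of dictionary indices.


Look up each word in the dictionary:
  'cat' -> 0
  'cat' -> 0
  'on' -> 1
  'cat' -> 0

Encoded: [0, 0, 1, 0]


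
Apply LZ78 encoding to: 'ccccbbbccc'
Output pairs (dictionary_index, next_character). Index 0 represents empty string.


LZ78 encoding steps:
Dictionary: {0: ''}
Step 1: w='' (idx 0), next='c' -> output (0, 'c'), add 'c' as idx 1
Step 2: w='c' (idx 1), next='c' -> output (1, 'c'), add 'cc' as idx 2
Step 3: w='c' (idx 1), next='b' -> output (1, 'b'), add 'cb' as idx 3
Step 4: w='' (idx 0), next='b' -> output (0, 'b'), add 'b' as idx 4
Step 5: w='b' (idx 4), next='c' -> output (4, 'c'), add 'bc' as idx 5
Step 6: w='cc' (idx 2), end of input -> output (2, '')


Encoded: [(0, 'c'), (1, 'c'), (1, 'b'), (0, 'b'), (4, 'c'), (2, '')]


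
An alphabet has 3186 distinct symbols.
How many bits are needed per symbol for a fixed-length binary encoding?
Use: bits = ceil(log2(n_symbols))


log2(3186) = 11.6375
Bracket: 2^11 = 2048 < 3186 <= 2^12 = 4096
So ceil(log2(3186)) = 12

bits = ceil(log2(3186)) = ceil(11.6375) = 12 bits


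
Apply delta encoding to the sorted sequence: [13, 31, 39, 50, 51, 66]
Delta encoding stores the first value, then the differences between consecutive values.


First value: 13
Deltas:
  31 - 13 = 18
  39 - 31 = 8
  50 - 39 = 11
  51 - 50 = 1
  66 - 51 = 15


Delta encoded: [13, 18, 8, 11, 1, 15]


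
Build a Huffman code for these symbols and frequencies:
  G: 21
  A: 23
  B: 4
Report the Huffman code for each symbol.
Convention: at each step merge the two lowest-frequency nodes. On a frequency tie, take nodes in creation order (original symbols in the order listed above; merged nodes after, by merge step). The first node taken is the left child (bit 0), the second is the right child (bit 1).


Huffman tree construction:
Step 1: Merge B(4) + G(21) = 25
Step 2: Merge A(23) + (B+G)(25) = 48
Read each symbol's code off the tree from the root (left child = 0, right child = 1).

Codes:
  G: 11 (length 2)
  A: 0 (length 1)
  B: 10 (length 2)
Average code length: 73/48 = 1.5208 bits/symbol


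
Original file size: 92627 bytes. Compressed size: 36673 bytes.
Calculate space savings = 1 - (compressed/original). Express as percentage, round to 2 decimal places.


ratio = compressed/original = 36673/92627 = 0.395921
savings = 1 - ratio = 1 - 0.395921 = 0.604079
as a percentage: 0.604079 * 100 = 60.41%

Space savings = 1 - 36673/92627 = 60.41%


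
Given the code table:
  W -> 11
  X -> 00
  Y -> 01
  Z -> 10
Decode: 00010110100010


Decoding:
00 -> X
01 -> Y
01 -> Y
10 -> Z
10 -> Z
00 -> X
10 -> Z


Result: XYYZZXZ


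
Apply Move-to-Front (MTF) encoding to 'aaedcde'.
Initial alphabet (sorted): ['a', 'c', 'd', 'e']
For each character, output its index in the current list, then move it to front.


MTF encoding:
'a': index 0 in ['a', 'c', 'd', 'e'] -> ['a', 'c', 'd', 'e']
'a': index 0 in ['a', 'c', 'd', 'e'] -> ['a', 'c', 'd', 'e']
'e': index 3 in ['a', 'c', 'd', 'e'] -> ['e', 'a', 'c', 'd']
'd': index 3 in ['e', 'a', 'c', 'd'] -> ['d', 'e', 'a', 'c']
'c': index 3 in ['d', 'e', 'a', 'c'] -> ['c', 'd', 'e', 'a']
'd': index 1 in ['c', 'd', 'e', 'a'] -> ['d', 'c', 'e', 'a']
'e': index 2 in ['d', 'c', 'e', 'a'] -> ['e', 'd', 'c', 'a']


Output: [0, 0, 3, 3, 3, 1, 2]


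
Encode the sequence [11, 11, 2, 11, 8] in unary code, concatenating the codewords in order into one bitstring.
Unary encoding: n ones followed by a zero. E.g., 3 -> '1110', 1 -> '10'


Encode each number as n ones followed by a terminating 0:
  11 -> 111111111110 (12 bits)
  11 -> 111111111110 (12 bits)
  2 -> 110 (3 bits)
  11 -> 111111111110 (12 bits)
  8 -> 111111110 (9 bits)
Total length = 12 + 12 + 3 + 12 + 9 = 48 bits.

Unary([11, 11, 2, 11, 8]) = 111111111110111111111110110111111111110111111110 (48 bits)


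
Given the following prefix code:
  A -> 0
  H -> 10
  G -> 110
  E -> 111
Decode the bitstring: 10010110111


Decoding step by step:
Bits 10 -> H
Bits 0 -> A
Bits 10 -> H
Bits 110 -> G
Bits 111 -> E


Decoded message: HAHGE


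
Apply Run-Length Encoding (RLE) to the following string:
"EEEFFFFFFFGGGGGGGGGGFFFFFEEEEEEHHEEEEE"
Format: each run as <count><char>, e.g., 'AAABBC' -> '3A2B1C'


Scanning runs left to right:
  i=0: run of 'E' x 3 -> '3E'
  i=3: run of 'F' x 7 -> '7F'
  i=10: run of 'G' x 10 -> '10G'
  i=20: run of 'F' x 5 -> '5F'
  i=25: run of 'E' x 6 -> '6E'
  i=31: run of 'H' x 2 -> '2H'
  i=33: run of 'E' x 5 -> '5E'

RLE = 3E7F10G5F6E2H5E


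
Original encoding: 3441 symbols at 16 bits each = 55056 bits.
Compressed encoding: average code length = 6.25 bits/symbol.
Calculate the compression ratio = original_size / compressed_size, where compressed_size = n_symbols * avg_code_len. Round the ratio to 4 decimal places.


original_size = n_symbols * orig_bits = 3441 * 16 = 55056 bits
compressed_size = n_symbols * avg_code_len = 3441 * 6.25 = 21506.25 bits
ratio = original_size / compressed_size = 55056 / 21506.25 = 2.56

Compression ratio = 2.56


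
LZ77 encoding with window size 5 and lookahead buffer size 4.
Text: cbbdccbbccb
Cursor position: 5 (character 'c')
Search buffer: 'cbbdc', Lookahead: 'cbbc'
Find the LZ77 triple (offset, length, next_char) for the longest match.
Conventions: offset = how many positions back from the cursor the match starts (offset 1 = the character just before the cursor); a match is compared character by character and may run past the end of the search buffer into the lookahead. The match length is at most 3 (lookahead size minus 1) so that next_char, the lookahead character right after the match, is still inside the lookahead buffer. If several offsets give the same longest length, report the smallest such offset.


Try each offset into the search buffer:
  offset=1 (pos 4, char 'c'): match length 1
  offset=2 (pos 3, char 'd'): match length 0
  offset=3 (pos 2, char 'b'): match length 0
  offset=4 (pos 1, char 'b'): match length 0
  offset=5 (pos 0, char 'c'): match length 3
Longest match has length 3 at offset 5.
next_char = character at position 5 + 3 = 8 -> 'c'

Best match: offset=5, length=3 (matching 'cbb' starting at position 0)
LZ77 triple: (5, 3, 'c')


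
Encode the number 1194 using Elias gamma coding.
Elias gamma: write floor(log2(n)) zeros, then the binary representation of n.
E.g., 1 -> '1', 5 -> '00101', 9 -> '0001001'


num_bits = floor(log2(1194)) + 1 = 11
leading_zeros = num_bits - 1 = 10
binary(1194) = 10010101010

Elias gamma(1194) = '0000000000' + '10010101010' = 000000000010010101010 (21 bits)


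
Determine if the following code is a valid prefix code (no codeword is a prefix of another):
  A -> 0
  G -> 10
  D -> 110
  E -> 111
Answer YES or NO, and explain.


Checking each pair (does one codeword prefix another?):
  A='0' vs G='10': no prefix
  A='0' vs D='110': no prefix
  A='0' vs E='111': no prefix
  G='10' vs A='0': no prefix
  G='10' vs D='110': no prefix
  G='10' vs E='111': no prefix
  D='110' vs A='0': no prefix
  D='110' vs G='10': no prefix
  D='110' vs E='111': no prefix
  E='111' vs A='0': no prefix
  E='111' vs G='10': no prefix
  E='111' vs D='110': no prefix
No violation found over all pairs.

YES -- this is a valid prefix code. No codeword is a prefix of any other codeword.


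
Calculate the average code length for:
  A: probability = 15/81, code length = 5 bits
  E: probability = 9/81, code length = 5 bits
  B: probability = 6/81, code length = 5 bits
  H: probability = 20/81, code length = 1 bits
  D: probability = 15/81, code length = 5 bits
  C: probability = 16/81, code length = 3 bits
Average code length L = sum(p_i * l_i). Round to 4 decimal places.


Weighted contributions p_i * l_i:
  A: (15/81) * 5 = 75/81
  E: (9/81) * 5 = 45/81
  B: (6/81) * 5 = 30/81
  H: (20/81) * 1 = 20/81
  D: (15/81) * 5 = 75/81
  C: (16/81) * 3 = 48/81
Sum = (75 + 45 + 30 + 20 + 75 + 48)/81 = 293/81

L = 293/81 = 3.6173 bits/symbol


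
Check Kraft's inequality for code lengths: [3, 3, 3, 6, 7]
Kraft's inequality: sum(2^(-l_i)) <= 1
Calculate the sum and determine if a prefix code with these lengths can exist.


Sum = 2^(-3) + 2^(-3) + 2^(-3) + 2^(-6) + 2^(-7)
    = 0.125 + 0.125 + 0.125 + 0.015625 + 0.0078125
    = 51/128 = 0.3984375
Since 0.3984375 <= 1, Kraft's inequality IS satisfied.
A prefix code with these lengths CAN exist.

Kraft sum = 0.3984375. Satisfied.


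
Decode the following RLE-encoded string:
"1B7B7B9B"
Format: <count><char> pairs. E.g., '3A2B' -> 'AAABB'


Expanding each <count><char> pair:
  1B -> 'B'
  7B -> 'BBBBBBB'
  7B -> 'BBBBBBB'
  9B -> 'BBBBBBBBB'

Decoded = BBBBBBBBBBBBBBBBBBBBBBBB


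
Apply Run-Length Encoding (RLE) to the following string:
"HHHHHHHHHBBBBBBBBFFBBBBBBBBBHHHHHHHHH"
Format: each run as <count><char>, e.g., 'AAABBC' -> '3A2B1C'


Scanning runs left to right:
  i=0: run of 'H' x 9 -> '9H'
  i=9: run of 'B' x 8 -> '8B'
  i=17: run of 'F' x 2 -> '2F'
  i=19: run of 'B' x 9 -> '9B'
  i=28: run of 'H' x 9 -> '9H'

RLE = 9H8B2F9B9H


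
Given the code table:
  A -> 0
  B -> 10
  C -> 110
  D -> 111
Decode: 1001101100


Decoding:
10 -> B
0 -> A
110 -> C
110 -> C
0 -> A


Result: BACCA


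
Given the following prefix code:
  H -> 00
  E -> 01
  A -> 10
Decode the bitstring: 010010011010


Decoding step by step:
Bits 01 -> E
Bits 00 -> H
Bits 10 -> A
Bits 01 -> E
Bits 10 -> A
Bits 10 -> A


Decoded message: EHAEAA


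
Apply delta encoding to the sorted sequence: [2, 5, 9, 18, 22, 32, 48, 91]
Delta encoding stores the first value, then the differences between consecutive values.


First value: 2
Deltas:
  5 - 2 = 3
  9 - 5 = 4
  18 - 9 = 9
  22 - 18 = 4
  32 - 22 = 10
  48 - 32 = 16
  91 - 48 = 43


Delta encoded: [2, 3, 4, 9, 4, 10, 16, 43]


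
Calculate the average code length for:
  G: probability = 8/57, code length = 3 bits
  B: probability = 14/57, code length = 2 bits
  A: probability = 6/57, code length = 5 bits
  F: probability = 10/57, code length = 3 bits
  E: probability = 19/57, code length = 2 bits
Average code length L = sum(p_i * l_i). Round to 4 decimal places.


Weighted contributions p_i * l_i:
  G: (8/57) * 3 = 24/57
  B: (14/57) * 2 = 28/57
  A: (6/57) * 5 = 30/57
  F: (10/57) * 3 = 30/57
  E: (19/57) * 2 = 38/57
Sum = (24 + 28 + 30 + 30 + 38)/57 = 150/57

L = 150/57 = 2.6316 bits/symbol


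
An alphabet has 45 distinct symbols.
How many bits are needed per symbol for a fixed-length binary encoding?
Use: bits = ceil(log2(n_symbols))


log2(45) = 5.4919
Bracket: 2^5 = 32 < 45 <= 2^6 = 64
So ceil(log2(45)) = 6

bits = ceil(log2(45)) = ceil(5.4919) = 6 bits


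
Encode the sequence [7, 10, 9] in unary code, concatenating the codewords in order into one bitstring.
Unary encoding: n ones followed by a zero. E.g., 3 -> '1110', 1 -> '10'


Encode each number as n ones followed by a terminating 0:
  7 -> 11111110 (8 bits)
  10 -> 11111111110 (11 bits)
  9 -> 1111111110 (10 bits)
Total length = 8 + 11 + 10 = 29 bits.

Unary([7, 10, 9]) = 11111110111111111101111111110 (29 bits)


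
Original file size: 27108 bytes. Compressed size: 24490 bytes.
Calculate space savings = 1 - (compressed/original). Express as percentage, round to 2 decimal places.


ratio = compressed/original = 24490/27108 = 0.903423
savings = 1 - ratio = 1 - 0.903423 = 0.096577
as a percentage: 0.096577 * 100 = 9.66%

Space savings = 1 - 24490/27108 = 9.66%


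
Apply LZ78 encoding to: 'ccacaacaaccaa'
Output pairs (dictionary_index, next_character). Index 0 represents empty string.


LZ78 encoding steps:
Dictionary: {0: ''}
Step 1: w='' (idx 0), next='c' -> output (0, 'c'), add 'c' as idx 1
Step 2: w='c' (idx 1), next='a' -> output (1, 'a'), add 'ca' as idx 2
Step 3: w='ca' (idx 2), next='a' -> output (2, 'a'), add 'caa' as idx 3
Step 4: w='caa' (idx 3), next='c' -> output (3, 'c'), add 'caac' as idx 4
Step 5: w='caa' (idx 3), end of input -> output (3, '')


Encoded: [(0, 'c'), (1, 'a'), (2, 'a'), (3, 'c'), (3, '')]


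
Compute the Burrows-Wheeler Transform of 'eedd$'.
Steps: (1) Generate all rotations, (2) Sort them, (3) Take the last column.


Rotations (sorted):
  0: $eedd -> last char: d
  1: d$eed -> last char: d
  2: dd$ee -> last char: e
  3: edd$e -> last char: e
  4: eedd$ -> last char: $


BWT = ddee$


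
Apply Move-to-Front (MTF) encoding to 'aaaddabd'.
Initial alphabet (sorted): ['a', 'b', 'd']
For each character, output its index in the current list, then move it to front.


MTF encoding:
'a': index 0 in ['a', 'b', 'd'] -> ['a', 'b', 'd']
'a': index 0 in ['a', 'b', 'd'] -> ['a', 'b', 'd']
'a': index 0 in ['a', 'b', 'd'] -> ['a', 'b', 'd']
'd': index 2 in ['a', 'b', 'd'] -> ['d', 'a', 'b']
'd': index 0 in ['d', 'a', 'b'] -> ['d', 'a', 'b']
'a': index 1 in ['d', 'a', 'b'] -> ['a', 'd', 'b']
'b': index 2 in ['a', 'd', 'b'] -> ['b', 'a', 'd']
'd': index 2 in ['b', 'a', 'd'] -> ['d', 'b', 'a']


Output: [0, 0, 0, 2, 0, 1, 2, 2]


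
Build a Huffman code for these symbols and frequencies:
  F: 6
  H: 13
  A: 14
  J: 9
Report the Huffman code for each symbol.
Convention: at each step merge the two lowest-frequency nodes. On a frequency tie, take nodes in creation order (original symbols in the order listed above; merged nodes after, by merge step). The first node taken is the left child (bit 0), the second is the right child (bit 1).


Huffman tree construction:
Step 1: Merge F(6) + J(9) = 15
Step 2: Merge H(13) + A(14) = 27
Step 3: Merge (F+J)(15) + (H+A)(27) = 42
Read each symbol's code off the tree from the root (left child = 0, right child = 1).

Codes:
  F: 00 (length 2)
  H: 10 (length 2)
  A: 11 (length 2)
  J: 01 (length 2)
Average code length: 84/42 = 2.0000 bits/symbol


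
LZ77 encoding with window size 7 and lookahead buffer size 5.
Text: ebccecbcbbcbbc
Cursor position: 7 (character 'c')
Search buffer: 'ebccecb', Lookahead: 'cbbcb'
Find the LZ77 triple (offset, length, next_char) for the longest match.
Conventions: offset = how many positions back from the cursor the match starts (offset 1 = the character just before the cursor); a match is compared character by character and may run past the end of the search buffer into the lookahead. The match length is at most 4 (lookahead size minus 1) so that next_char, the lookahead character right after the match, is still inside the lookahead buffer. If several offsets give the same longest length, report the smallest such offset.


Try each offset into the search buffer:
  offset=1 (pos 6, char 'b'): match length 0
  offset=2 (pos 5, char 'c'): match length 2
  offset=3 (pos 4, char 'e'): match length 0
  offset=4 (pos 3, char 'c'): match length 1
  offset=5 (pos 2, char 'c'): match length 1
  offset=6 (pos 1, char 'b'): match length 0
  offset=7 (pos 0, char 'e'): match length 0
Longest match has length 2 at offset 2.
next_char = character at position 7 + 2 = 9 -> 'b'

Best match: offset=2, length=2 (matching 'cb' starting at position 5)
LZ77 triple: (2, 2, 'b')


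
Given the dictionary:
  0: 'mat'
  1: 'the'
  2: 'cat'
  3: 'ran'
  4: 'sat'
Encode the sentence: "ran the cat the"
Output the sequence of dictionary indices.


Look up each word in the dictionary:
  'ran' -> 3
  'the' -> 1
  'cat' -> 2
  'the' -> 1

Encoded: [3, 1, 2, 1]


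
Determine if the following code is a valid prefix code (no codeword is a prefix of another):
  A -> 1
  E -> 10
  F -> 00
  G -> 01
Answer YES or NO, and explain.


Checking each pair (does one codeword prefix another?):
  A='1' vs E='10': prefix -- VIOLATION

NO -- this is NOT a valid prefix code. A (1) is a prefix of E (10).


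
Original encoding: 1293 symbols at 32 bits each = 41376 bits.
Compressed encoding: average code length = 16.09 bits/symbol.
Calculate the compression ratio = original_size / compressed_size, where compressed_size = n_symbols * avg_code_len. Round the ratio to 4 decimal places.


original_size = n_symbols * orig_bits = 1293 * 32 = 41376 bits
compressed_size = n_symbols * avg_code_len = 1293 * 16.09 = 20804.37 bits
ratio = original_size / compressed_size = 41376 / 20804.37 = 1.9888

Compression ratio = 1.9888


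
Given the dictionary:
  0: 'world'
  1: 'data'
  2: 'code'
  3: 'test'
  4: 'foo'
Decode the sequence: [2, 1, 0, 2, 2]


Look up each index in the dictionary:
  2 -> 'code'
  1 -> 'data'
  0 -> 'world'
  2 -> 'code'
  2 -> 'code'

Decoded: "code data world code code"


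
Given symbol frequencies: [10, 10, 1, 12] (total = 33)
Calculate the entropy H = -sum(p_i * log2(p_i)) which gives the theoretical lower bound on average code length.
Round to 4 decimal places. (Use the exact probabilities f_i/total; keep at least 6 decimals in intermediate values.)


Per-symbol terms -p_i * log2(p_i) with p_i = f_i/33:
  p = 10/33 = 0.303030: log2(p) = -1.722466, -p*log2(p) = 0.521959
  p = 10/33 = 0.303030: log2(p) = -1.722466, -p*log2(p) = 0.521959
  p = 1/33 = 0.030303: log2(p) = -5.044394, -p*log2(p) = 0.152860
  p = 12/33 = 0.363636: log2(p) = -1.459432, -p*log2(p) = 0.530702
H = 0.521959 + 0.521959 + 0.152860 + 0.530702 = 1.727480

H = 1.7275 bits/symbol


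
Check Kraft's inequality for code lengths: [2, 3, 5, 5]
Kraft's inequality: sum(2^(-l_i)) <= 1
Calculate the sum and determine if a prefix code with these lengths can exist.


Sum = 2^(-2) + 2^(-3) + 2^(-5) + 2^(-5)
    = 0.25 + 0.125 + 0.03125 + 0.03125
    = 14/32 = 0.4375
Since 0.4375 <= 1, Kraft's inequality IS satisfied.
A prefix code with these lengths CAN exist.

Kraft sum = 0.4375. Satisfied.


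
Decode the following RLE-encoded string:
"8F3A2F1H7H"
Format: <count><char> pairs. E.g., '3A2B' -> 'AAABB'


Expanding each <count><char> pair:
  8F -> 'FFFFFFFF'
  3A -> 'AAA'
  2F -> 'FF'
  1H -> 'H'
  7H -> 'HHHHHHH'

Decoded = FFFFFFFFAAAFFHHHHHHHH


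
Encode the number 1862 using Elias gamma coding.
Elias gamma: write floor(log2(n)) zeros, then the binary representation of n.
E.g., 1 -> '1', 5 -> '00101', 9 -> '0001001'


num_bits = floor(log2(1862)) + 1 = 11
leading_zeros = num_bits - 1 = 10
binary(1862) = 11101000110

Elias gamma(1862) = '0000000000' + '11101000110' = 000000000011101000110 (21 bits)


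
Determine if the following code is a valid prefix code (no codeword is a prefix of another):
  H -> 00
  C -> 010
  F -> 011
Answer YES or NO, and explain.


Checking each pair (does one codeword prefix another?):
  H='00' vs C='010': no prefix
  H='00' vs F='011': no prefix
  C='010' vs H='00': no prefix
  C='010' vs F='011': no prefix
  F='011' vs H='00': no prefix
  F='011' vs C='010': no prefix
No violation found over all pairs.

YES -- this is a valid prefix code. No codeword is a prefix of any other codeword.


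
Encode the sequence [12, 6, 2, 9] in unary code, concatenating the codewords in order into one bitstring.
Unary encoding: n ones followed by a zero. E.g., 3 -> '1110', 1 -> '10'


Encode each number as n ones followed by a terminating 0:
  12 -> 1111111111110 (13 bits)
  6 -> 1111110 (7 bits)
  2 -> 110 (3 bits)
  9 -> 1111111110 (10 bits)
Total length = 13 + 7 + 3 + 10 = 33 bits.

Unary([12, 6, 2, 9]) = 111111111111011111101101111111110 (33 bits)


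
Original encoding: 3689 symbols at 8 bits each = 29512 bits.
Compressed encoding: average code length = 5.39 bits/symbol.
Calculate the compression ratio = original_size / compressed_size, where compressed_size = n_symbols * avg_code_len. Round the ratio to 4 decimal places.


original_size = n_symbols * orig_bits = 3689 * 8 = 29512 bits
compressed_size = n_symbols * avg_code_len = 3689 * 5.39 = 19883.71 bits
ratio = original_size / compressed_size = 29512 / 19883.71 = 1.4842

Compression ratio = 1.4842


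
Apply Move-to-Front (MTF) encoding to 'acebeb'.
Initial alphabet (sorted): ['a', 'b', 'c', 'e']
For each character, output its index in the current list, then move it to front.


MTF encoding:
'a': index 0 in ['a', 'b', 'c', 'e'] -> ['a', 'b', 'c', 'e']
'c': index 2 in ['a', 'b', 'c', 'e'] -> ['c', 'a', 'b', 'e']
'e': index 3 in ['c', 'a', 'b', 'e'] -> ['e', 'c', 'a', 'b']
'b': index 3 in ['e', 'c', 'a', 'b'] -> ['b', 'e', 'c', 'a']
'e': index 1 in ['b', 'e', 'c', 'a'] -> ['e', 'b', 'c', 'a']
'b': index 1 in ['e', 'b', 'c', 'a'] -> ['b', 'e', 'c', 'a']


Output: [0, 2, 3, 3, 1, 1]


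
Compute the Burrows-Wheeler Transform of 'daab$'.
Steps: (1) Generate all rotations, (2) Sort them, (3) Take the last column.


Rotations (sorted):
  0: $daab -> last char: b
  1: aab$d -> last char: d
  2: ab$da -> last char: a
  3: b$daa -> last char: a
  4: daab$ -> last char: $


BWT = bdaa$


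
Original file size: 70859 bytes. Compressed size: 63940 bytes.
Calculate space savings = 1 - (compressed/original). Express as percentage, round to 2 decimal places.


ratio = compressed/original = 63940/70859 = 0.902355
savings = 1 - ratio = 1 - 0.902355 = 0.097645
as a percentage: 0.097645 * 100 = 9.76%

Space savings = 1 - 63940/70859 = 9.76%


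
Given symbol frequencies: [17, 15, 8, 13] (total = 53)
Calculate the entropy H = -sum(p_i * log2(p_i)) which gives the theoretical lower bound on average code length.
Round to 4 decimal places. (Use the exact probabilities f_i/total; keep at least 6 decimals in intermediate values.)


Per-symbol terms -p_i * log2(p_i) with p_i = f_i/53:
  p = 17/53 = 0.320755: log2(p) = -1.640458, -p*log2(p) = 0.526185
  p = 15/53 = 0.283019: log2(p) = -1.821030, -p*log2(p) = 0.515386
  p = 8/53 = 0.150943: log2(p) = -2.727920, -p*log2(p) = 0.411762
  p = 13/53 = 0.245283: log2(p) = -2.027481, -p*log2(p) = 0.497307
H = 0.526185 + 0.515386 + 0.411762 + 0.497307 = 1.950640

H = 1.9506 bits/symbol
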